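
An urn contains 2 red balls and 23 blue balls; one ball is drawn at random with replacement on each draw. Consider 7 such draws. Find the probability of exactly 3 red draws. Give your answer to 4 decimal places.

0.0128

X ~ Binomial(n=7, p=0.08).
P(X=3) = C(7,3) · p^3 · (1−p)^4
= 35 · 0.000512 · 0.71639 = 0.012838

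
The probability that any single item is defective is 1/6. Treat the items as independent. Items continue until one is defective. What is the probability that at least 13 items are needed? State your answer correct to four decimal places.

Y = number of items to the first success; geometric, p = 0.166667.
P(Y > 12) = P(first 12 all fail) = (1−p)^12 = 0.112157

0.1122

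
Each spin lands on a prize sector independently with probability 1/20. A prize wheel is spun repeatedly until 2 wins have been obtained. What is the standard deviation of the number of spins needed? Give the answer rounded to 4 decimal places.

27.5681

Y = total spins until the second success; negative binomial with r=2, p=0.05.
SD(Y) = √[r(1−p)/p²] = √(760.000000) = 27.568098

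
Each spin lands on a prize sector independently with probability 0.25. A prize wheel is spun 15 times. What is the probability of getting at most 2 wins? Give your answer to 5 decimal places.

0.23609

X ~ Binomial(15, 0.25); P(X ≤ 2) = Σ C(15,k) p^k (1−p)^(15−k) over k:
  k=0: C(15,0)·0.25^0·0.75^15 = 0.0133635
  k=1: C(15,1)·0.25^1·0.75^14 = 0.0668173
  k=2: C(15,2)·0.25^2·0.75^13 = 0.1559070
Total = 0.2360878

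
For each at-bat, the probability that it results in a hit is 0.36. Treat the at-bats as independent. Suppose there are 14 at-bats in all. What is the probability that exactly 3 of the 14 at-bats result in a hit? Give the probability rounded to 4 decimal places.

0.1253

X ~ Binomial(n=14, p=0.36).
P(X=3) = C(14,3) · p^3 · (1−p)^11
= 364 · 0.046656 · 0.0073787 = 0.125311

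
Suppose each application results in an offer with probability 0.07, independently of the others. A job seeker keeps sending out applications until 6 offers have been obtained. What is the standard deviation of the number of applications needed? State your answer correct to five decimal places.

33.74575

Y = total applications until the sixth success; negative binomial with r=6, p=0.07.
SD(Y) = √[r(1−p)/p²] = √(1138.7755102) = 33.7457480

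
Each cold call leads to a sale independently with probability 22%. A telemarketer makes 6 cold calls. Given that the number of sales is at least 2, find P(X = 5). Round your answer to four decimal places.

X ~ Binomial(6, 0.22). Want P(X=5 | X≥2) = P(X=5) / P(X≥2).
P(X=5) = C(6,5)·0.22^5·0.78^1 = 0.002412
P(X≥2) = 1 − 0.225200 − 0.381107 = 0.393693
Ratio = 0.002412 / 0.393693 = 0.006126

0.0061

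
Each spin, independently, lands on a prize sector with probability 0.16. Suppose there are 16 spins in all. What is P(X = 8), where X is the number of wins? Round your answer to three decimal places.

0.001

X ~ Binomial(n=16, p=0.16).
P(X=8) = C(16,8) · p^8 · (1−p)^8
= 12870 · 4.295e-07 · 0.24788 = 0.00137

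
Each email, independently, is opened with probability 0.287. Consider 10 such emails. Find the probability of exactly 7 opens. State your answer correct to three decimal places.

X ~ Binomial(n=10, p=0.287).
P(X=7) = C(10,7) · p^7 · (1−p)^3
= 120 · 0.00016039 · 0.36247 = 0.00698

0.007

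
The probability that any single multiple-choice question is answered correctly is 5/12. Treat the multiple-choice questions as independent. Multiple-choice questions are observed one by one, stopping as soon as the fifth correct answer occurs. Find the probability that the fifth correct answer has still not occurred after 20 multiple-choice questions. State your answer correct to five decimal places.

0.03723

Needing more than 20 multiple-choice questions ⇔ fewer than 5 successes in the first 20. With X ~ Binomial(20, 0.416667), P(Y > 20) = P(X ≤ 4).
  k=0: C(20,0)·0.416667^0·0.583333^20 = 0.0000208
  k=1: C(20,1)·0.416667^1·0.583333^19 = 0.0002973
  k=2: C(20,2)·0.416667^2·0.583333^18 = 0.0020176
  k=3: C(20,3)·0.416667^3·0.583333^17 = 0.0086468
  k=4: C(20,4)·0.416667^4·0.583333^16 = 0.0262493
P(X ≤ 4) = 0.0372318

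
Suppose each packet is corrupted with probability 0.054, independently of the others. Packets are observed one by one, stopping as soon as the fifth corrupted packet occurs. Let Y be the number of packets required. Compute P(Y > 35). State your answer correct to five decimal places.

Needing more than 35 packets ⇔ fewer than 5 successes in the first 35. With X ~ Binomial(35, 0.054), P(Y > 35) = P(X ≤ 4).
  k=0: C(35,0)·0.054^0·0.946^35 = 0.1432814
  k=1: C(35,1)·0.054^1·0.946^34 = 0.2862599
  k=2: C(35,2)·0.054^2·0.946^33 = 0.2777870
  k=3: C(35,3)·0.054^3·0.946^32 = 0.1744244
  k=4: C(35,4)·0.054^4·0.946^31 = 0.0796526
P(X ≤ 4) = 0.9614053

0.96141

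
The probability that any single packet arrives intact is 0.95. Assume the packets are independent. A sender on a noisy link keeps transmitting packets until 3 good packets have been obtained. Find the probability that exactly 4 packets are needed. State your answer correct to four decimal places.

0.1286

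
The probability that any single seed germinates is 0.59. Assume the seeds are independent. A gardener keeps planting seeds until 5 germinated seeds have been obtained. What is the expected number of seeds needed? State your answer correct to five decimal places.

8.47458

Y = total seeds until the fifth success; negative binomial with r=5, p=0.59.
E[Y] = r / p = 5 / 0.59 = 8.4745763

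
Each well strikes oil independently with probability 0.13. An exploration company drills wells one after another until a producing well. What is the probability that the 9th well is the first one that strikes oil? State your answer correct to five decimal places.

0.04267

Geometric (trials to first success), p = 0.13.
P(Y = 9) = (1−p)^8 · p = 0.32821 · 0.13 = 0.0426675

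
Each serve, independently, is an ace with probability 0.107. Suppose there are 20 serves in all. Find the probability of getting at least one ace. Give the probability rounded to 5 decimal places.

0.89600

P(at least one) = 1 − P(none) = 1 − (1 − 0.107)^20
= 1 − 0.1039990 = 0.8960010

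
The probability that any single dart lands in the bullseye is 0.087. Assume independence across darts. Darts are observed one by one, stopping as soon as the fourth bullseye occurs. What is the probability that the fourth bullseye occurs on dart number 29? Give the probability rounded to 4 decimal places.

Y = trial on which the fourth success occurs; negative binomial, r=4, p=0.087.
P(Y=29) = C(28,3) · p^4 · (1−p)^25
= 3276 · 5.729e-05 · 0.10275 = 0.019284

0.0193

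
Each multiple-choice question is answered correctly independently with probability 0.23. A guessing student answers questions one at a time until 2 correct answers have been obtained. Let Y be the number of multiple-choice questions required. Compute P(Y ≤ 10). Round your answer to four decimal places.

Finishing within 10 multiple-choice questions ⇔ at least 2 successes in the first 10. With X ~ Binomial(10, 0.23), P(Y ≤ 10) = 1 − P(X ≤ 1).
  k=0: C(10,0)·0.23^0·0.77^10 = 0.073267
  k=1: C(10,1)·0.23^1·0.77^9 = 0.218849
1 − 0.292116 = 0.707884

0.7079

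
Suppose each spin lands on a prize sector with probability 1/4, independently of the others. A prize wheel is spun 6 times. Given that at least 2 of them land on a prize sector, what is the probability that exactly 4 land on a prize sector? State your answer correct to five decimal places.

0.07072

X ~ Binomial(6, 0.25). Want P(X=4 | X≥2) = P(X=4) / P(X≥2).
P(X=4) = C(6,4)·0.25^4·0.75^2 = 0.0329590
P(X≥2) = 1 − 0.1779785 − 0.3559570 = 0.4660645
Ratio = 0.0329590 / 0.4660645 = 0.0707177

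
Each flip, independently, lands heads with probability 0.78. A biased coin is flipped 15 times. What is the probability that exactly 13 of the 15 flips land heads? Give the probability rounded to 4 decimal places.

X ~ Binomial(n=15, p=0.78).
P(X=13) = C(15,13) · p^13 · (1−p)^2
= 105 · 0.039558 · 0.0484 = 0.201032

0.2010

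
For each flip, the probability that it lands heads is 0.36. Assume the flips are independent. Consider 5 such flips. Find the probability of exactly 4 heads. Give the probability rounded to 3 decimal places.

0.054

X ~ Binomial(n=5, p=0.36).
P(X=4) = C(5,4) · p^4 · (1−p)^1
= 5 · 0.016796 · 0.64 = 0.05375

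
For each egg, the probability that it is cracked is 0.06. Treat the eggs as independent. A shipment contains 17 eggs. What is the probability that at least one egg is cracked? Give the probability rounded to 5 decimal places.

P(at least one) = 1 − P(none) = 1 − (1 − 0.06)^17
= 1 − 0.3492798 = 0.6507202

0.65072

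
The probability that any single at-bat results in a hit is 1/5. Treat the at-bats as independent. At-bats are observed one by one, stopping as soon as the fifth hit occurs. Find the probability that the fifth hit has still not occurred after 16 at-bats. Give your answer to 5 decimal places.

Needing more than 16 at-bats ⇔ fewer than 5 successes in the first 16. With X ~ Binomial(16, 0.20), P(Y > 16) = P(X ≤ 4).
  k=0: C(16,0)·0.20^0·0.80^16 = 0.0281475
  k=1: C(16,1)·0.20^1·0.80^15 = 0.1125900
  k=2: C(16,2)·0.20^2·0.80^14 = 0.2111062
  k=3: C(16,3)·0.20^3·0.80^13 = 0.2462906
  k=4: C(16,4)·0.20^4·0.80^12 = 0.2001111
P(X ≤ 4) = 0.7982454

0.79825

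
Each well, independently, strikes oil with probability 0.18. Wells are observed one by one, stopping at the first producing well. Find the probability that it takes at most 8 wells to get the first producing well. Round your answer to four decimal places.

0.7956

Y = number of wells to the first success; geometric, p = 0.18.
P(Y ≤ 8) = 1 − (1−p)^8 = 1 − 0.204414 = 0.795586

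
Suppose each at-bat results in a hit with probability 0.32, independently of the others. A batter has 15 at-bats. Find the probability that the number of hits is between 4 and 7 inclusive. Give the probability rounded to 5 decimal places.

X ~ Binomial(15, 0.32); P(4 ≤ X ≤ 7) = Σ C(15,k) p^k (1−p)^(15−k) over k:
  k=4: C(15,4)·0.32^4·0.68^11 = 0.2057456
  k=5: C(15,5)·0.32^5·0.68^10 = 0.2130072
  k=6: C(15,6)·0.32^6·0.68^9 = 0.1670645
  k=7: C(15,7)·0.32^7·0.68^8 = 0.1010810
Total = 0.6868984

0.68690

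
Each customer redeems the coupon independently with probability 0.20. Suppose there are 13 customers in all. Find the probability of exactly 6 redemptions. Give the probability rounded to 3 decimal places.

0.023

X ~ Binomial(n=13, p=0.20).
P(X=6) = C(13,6) · p^6 · (1−p)^7
= 1716 · 6.4e-05 · 0.20972 = 0.02303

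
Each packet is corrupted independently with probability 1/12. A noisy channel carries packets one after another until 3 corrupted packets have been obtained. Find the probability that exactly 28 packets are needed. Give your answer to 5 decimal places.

0.02307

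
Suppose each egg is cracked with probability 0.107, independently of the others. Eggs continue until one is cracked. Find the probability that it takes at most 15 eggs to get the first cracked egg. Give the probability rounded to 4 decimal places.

0.8169

Y = number of eggs to the first success; geometric, p = 0.107.
P(Y ≤ 15) = 1 − (1−p)^15 = 1 − 0.183135 = 0.816865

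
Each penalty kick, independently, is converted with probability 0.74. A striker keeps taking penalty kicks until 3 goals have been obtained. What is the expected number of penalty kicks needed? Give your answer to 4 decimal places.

4.0541

Y = total penalty kicks until the third success; negative binomial with r=3, p=0.74.
E[Y] = r / p = 3 / 0.74 = 4.054054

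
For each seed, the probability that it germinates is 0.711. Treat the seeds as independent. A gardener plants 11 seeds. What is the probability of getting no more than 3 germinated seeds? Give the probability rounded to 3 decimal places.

0.003

X ~ Binomial(11, 0.711); P(X ≤ 3) = Σ C(11,k) p^k (1−p)^(11−k) over k:
  k=0: C(11,0)·0.711^0·0.289^11 = 0.00000
  k=1: C(11,1)·0.711^1·0.289^10 = 0.00003
  k=2: C(11,2)·0.711^2·0.289^9 = 0.00039
  k=3: C(11,3)·0.711^3·0.289^8 = 0.00289
Total = 0.00331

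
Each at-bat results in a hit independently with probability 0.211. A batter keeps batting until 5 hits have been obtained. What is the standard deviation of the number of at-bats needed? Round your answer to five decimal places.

Y = total at-bats until the fifth success; negative binomial with r=5, p=0.211.
SD(Y) = √[r(1−p)/p²] = √(88.6098695) = 9.4132815

9.41328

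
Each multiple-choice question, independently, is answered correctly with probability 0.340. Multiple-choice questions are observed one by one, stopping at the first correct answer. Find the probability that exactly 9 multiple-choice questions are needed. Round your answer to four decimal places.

0.0122

Geometric (trials to first success), p = 0.34.
P(Y = 9) = (1−p)^8 · p = 0.036004 · 0.34 = 0.012241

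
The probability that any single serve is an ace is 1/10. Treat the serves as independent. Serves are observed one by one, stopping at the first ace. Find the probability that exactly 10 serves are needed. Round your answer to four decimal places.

Geometric (trials to first success), p = 0.10.
P(Y = 10) = (1−p)^9 · p = 0.38742 · 0.10 = 0.038742

0.0387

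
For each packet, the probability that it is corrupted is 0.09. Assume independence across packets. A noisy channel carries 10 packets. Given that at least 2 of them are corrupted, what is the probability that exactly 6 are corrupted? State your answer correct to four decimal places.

X ~ Binomial(10, 0.09). Want P(X=6 | X≥2) = P(X=6) / P(X≥2).
P(X=6) = C(10,6)·0.09^6·0.91^4 = 0.000077
P(X≥2) = 1 − 0.389416 − 0.385137 = 0.225447
Ratio = 0.000077 / 0.225447 = 0.000339

0.0003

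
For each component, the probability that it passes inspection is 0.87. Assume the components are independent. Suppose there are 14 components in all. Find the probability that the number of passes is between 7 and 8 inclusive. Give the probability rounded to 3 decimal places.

0.006

X ~ Binomial(14, 0.87); P(7 ≤ X ≤ 8) = Σ C(14,k) p^k (1−p)^(14−k) over k:
  k=7: C(14,7)·0.87^7·0.13^7 = 0.00081
  k=8: C(14,8)·0.87^8·0.13^6 = 0.00476
Total = 0.00557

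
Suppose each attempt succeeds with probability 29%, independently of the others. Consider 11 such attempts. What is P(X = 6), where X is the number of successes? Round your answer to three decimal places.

0.050

X ~ Binomial(n=11, p=0.29).
P(X=6) = C(11,6) · p^6 · (1−p)^5
= 462 · 0.00059482 · 0.18042 = 0.04958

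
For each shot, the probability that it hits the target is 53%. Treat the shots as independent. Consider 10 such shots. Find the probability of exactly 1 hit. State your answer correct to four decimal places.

X ~ Binomial(n=10, p=0.53).
P(X=1) = C(10,1) · p^1 · (1−p)^9
= 10 · 0.53 · 0.0011191 = 0.005931

0.0059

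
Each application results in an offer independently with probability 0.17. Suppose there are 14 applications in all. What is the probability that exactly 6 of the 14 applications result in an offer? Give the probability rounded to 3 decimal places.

X ~ Binomial(n=14, p=0.17).
P(X=6) = C(14,6) · p^6 · (1−p)^8
= 3003 · 2.4138e-05 · 0.22523 = 0.01633

0.016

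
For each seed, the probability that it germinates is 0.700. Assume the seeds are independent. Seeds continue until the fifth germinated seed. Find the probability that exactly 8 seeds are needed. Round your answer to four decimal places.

0.1588

Y = trial on which the fifth success occurs; negative binomial, r=5, p=0.70.
P(Y=8) = C(7,4) · p^5 · (1−p)^3
= 35 · 0.16807 · 0.027 = 0.158826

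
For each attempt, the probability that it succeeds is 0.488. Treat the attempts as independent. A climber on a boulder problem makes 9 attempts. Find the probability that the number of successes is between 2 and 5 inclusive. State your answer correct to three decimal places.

0.746

X ~ Binomial(9, 0.488); P(2 ≤ X ≤ 5) = Σ C(9,k) p^k (1−p)^(9−k) over k:
  k=2: C(9,2)·0.488^2·0.512^7 = 0.07907
  k=3: C(9,3)·0.488^3·0.512^6 = 0.17586
  k=4: C(9,4)·0.488^4·0.512^5 = 0.25142
  k=5: C(9,5)·0.488^5·0.512^4 = 0.23963
Total = 0.74598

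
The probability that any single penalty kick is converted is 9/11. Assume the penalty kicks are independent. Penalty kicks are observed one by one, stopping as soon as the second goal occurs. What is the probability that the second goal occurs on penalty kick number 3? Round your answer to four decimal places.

Y = trial on which the second success occurs; negative binomial, r=2, p=0.818182.
P(Y=3) = C(2,1) · p^2 · (1−p)^1
= 2 · 0.66942 · 0.18182 = 0.243426

0.2434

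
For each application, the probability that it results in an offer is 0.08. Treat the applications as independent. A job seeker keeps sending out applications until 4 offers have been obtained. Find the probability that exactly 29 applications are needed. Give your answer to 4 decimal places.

0.0167

Y = trial on which the fourth success occurs; negative binomial, r=4, p=0.08.
P(Y=29) = C(28,3) · p^4 · (1−p)^25
= 3276 · 4.096e-05 · 0.12436 = 0.016688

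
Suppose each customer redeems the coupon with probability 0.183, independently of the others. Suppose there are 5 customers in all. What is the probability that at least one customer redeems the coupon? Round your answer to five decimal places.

0.63599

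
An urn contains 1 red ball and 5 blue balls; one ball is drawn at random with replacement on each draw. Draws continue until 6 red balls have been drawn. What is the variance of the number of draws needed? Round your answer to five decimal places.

Y = total draws until the sixth success; negative binomial with r=6, p=0.166667.
Var(Y) = r(1−p)/p² = 6·0.833333 / 0.166667² = 180.0000000

180.00000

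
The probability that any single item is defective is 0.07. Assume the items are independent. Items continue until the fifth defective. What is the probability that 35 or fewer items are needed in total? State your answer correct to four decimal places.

0.0948

Finishing within 35 items ⇔ at least 5 successes in the first 35. With X ~ Binomial(35, 0.07), P(Y ≤ 35) = 1 − P(X ≤ 4).
  k=0: C(35,0)·0.07^0·0.93^35 = 0.078868
  k=1: C(35,1)·0.07^1·0.93^34 = 0.207772
  k=2: C(35,2)·0.07^2·0.93^33 = 0.265858
  k=3: C(35,3)·0.07^3·0.93^32 = 0.220119
  k=4: C(35,4)·0.07^4·0.93^31 = 0.132545
1 − 0.905163 = 0.094837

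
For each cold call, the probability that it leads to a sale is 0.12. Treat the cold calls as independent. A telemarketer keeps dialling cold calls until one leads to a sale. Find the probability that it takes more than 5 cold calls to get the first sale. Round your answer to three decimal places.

Y = number of cold calls to the first success; geometric, p = 0.12.
P(Y > 5) = P(first 5 all fail) = (1−p)^5 = 0.52773

0.528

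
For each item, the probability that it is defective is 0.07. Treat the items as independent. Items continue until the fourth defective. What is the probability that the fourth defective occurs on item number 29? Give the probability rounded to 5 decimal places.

0.01282

Y = trial on which the fourth success occurs; negative binomial, r=4, p=0.07.
P(Y=29) = C(28,3) · p^4 · (1−p)^25
= 3276 · 2.401e-05 · 0.16296 = 0.0128177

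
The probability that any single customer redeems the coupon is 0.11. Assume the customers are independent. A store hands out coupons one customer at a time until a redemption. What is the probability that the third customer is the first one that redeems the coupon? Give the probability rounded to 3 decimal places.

0.087

Geometric (trials to first success), p = 0.11.
P(Y = 3) = (1−p)^2 · p = 0.7921 · 0.11 = 0.08713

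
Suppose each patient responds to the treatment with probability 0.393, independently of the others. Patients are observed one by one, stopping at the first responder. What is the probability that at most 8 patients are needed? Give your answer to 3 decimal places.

0.982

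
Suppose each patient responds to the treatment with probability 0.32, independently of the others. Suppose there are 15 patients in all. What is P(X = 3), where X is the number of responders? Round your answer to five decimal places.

X ~ Binomial(n=15, p=0.32).
P(X=3) = C(15,3) · p^3 · (1−p)^12
= 455 · 0.032768 · 0.0097748 = 0.1457365

0.14574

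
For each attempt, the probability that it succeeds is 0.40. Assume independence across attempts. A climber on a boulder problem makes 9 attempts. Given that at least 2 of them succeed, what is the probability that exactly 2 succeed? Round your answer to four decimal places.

0.1735

X ~ Binomial(9, 0.40). Want P(X=2 | X≥2) = P(X=2) / P(X≥2).
P(X=2) = C(9,2)·0.40^2·0.60^7 = 0.161243
P(X≥2) = 1 − 0.010078 − 0.060466 = 0.929456
Ratio = 0.161243 / 0.929456 = 0.173481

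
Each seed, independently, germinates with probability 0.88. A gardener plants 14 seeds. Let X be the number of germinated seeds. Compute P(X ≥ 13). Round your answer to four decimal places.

0.4859

X ~ Binomial(14, 0.88); P(X ≥ 13) = Σ C(14,k) p^k (1−p)^(14−k) over k:
  k=13: C(14,13)·0.88^13·0.12^1 = 0.318848
  k=14: C(14,14)·0.88^14·0.12^0 = 0.167016
Total = 0.485864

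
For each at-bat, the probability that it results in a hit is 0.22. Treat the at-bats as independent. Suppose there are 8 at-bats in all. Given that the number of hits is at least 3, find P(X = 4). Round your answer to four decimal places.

0.2441

X ~ Binomial(8, 0.22). Want P(X=4 | X≥3) = P(X=4) / P(X≥3).
P(X=4) = C(8,4)·0.22^4·0.78^4 = 0.060697
P(X≥3) = 1 − 0.137011 − 0.309154 − 0.305190 = 0.248644
Ratio = 0.060697 / 0.248644 = 0.244112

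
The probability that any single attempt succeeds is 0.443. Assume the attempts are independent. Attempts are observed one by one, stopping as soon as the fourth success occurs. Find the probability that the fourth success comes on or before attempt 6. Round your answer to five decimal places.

Finishing within 6 attempts ⇔ at least 4 successes in the first 6. With X ~ Binomial(6, 0.443), P(Y ≤ 6) = 1 − P(X ≤ 3).
  k=0: C(6,0)·0.443^0·0.557^6 = 0.0298628
  k=1: C(6,1)·0.443^1·0.557^5 = 0.1425053
  k=2: C(6,2)·0.443^2·0.557^4 = 0.2833476
  k=3: C(6,3)·0.443^3·0.557^3 = 0.3004739
1 − 0.7561896 = 0.2438104

0.24381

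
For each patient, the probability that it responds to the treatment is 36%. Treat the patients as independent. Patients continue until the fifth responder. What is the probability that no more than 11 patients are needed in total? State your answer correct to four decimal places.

Finishing within 11 patients ⇔ at least 5 successes in the first 11. With X ~ Binomial(11, 0.36), P(Y ≤ 11) = 1 − P(X ≤ 4).
  k=0: C(11,0)·0.36^0·0.64^11 = 0.007379
  k=1: C(11,1)·0.36^1·0.64^10 = 0.045656
  k=2: C(11,2)·0.36^2·0.64^9 = 0.128407
  k=3: C(11,3)·0.36^3·0.64^8 = 0.216686
  k=4: C(11,4)·0.36^4·0.64^7 = 0.243772
1 − 0.641899 = 0.358101

0.3581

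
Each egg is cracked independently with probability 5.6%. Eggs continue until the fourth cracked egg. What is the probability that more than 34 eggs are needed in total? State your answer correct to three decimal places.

Needing more than 34 eggs ⇔ fewer than 4 successes in the first 34. With X ~ Binomial(34, 0.056), P(Y > 34) = P(X ≤ 3).
  k=0: C(34,0)·0.056^0·0.944^34 = 0.14094
  k=1: C(34,1)·0.056^1·0.944^33 = 0.28428
  k=2: C(34,2)·0.056^2·0.944^32 = 0.27825
  k=3: C(34,3)·0.056^3·0.944^31 = 0.17607
P(X ≤ 3) = 0.87955

0.880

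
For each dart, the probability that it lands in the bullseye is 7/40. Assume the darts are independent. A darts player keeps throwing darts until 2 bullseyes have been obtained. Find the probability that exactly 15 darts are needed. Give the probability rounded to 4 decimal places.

0.0352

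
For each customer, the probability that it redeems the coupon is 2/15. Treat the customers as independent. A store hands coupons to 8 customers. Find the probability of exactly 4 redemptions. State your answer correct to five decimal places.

X ~ Binomial(n=8, p=0.133333).
P(X=4) = C(8,4) · p^4 · (1−p)^4
= 70 · 0.00031605 · 0.56417 = 0.0124813

0.01248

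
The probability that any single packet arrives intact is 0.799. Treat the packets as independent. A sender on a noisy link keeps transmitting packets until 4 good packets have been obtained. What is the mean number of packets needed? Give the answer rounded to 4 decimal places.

Y = total packets until the fourth success; negative binomial with r=4, p=0.799.
E[Y] = r / p = 4 / 0.799 = 5.006258

5.0063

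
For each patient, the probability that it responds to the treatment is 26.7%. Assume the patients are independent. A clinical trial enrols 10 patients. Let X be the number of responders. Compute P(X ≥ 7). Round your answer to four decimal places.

0.0052

X ~ Binomial(10, 0.267); P(X ≥ 7) = Σ C(10,k) p^k (1−p)^(10−k) over k:
  k=7: C(10,7)·0.267^7·0.733^3 = 0.004572
  k=8: C(10,8)·0.267^8·0.733^2 = 0.000624
  k=9: C(10,9)·0.267^9·0.733^1 = 0.000051
  k=10: C(10,10)·0.267^10·0.733^0 = 0.000002
Total = 0.005248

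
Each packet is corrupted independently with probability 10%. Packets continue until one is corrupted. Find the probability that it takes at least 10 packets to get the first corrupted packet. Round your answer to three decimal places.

0.387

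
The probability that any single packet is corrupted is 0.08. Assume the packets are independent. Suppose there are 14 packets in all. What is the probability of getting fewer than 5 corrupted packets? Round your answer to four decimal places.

X ~ Binomial(14, 0.08); P(X ≤ 4) = Σ C(14,k) p^k (1−p)^(14−k) over k:
  k=0: C(14,0)·0.08^0·0.92^14 = 0.311193
  k=1: C(14,1)·0.08^1·0.92^13 = 0.378843
  k=2: C(14,2)·0.08^2·0.92^12 = 0.214129
  k=3: C(14,3)·0.08^3·0.92^11 = 0.074480
  k=4: C(14,4)·0.08^4·0.92^10 = 0.017810
Total = 0.996455

0.9965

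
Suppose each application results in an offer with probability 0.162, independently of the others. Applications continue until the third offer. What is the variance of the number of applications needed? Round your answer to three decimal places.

95.793

Y = total applications until the third success; negative binomial with r=3, p=0.162.
Var(Y) = r(1−p)/p² = 3·0.838 / 0.162² = 95.79332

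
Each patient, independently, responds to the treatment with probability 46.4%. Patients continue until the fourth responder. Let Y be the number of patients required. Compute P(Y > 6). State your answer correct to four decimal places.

0.7211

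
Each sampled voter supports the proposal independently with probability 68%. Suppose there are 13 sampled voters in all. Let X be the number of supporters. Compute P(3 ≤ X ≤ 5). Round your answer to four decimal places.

0.0270

X ~ Binomial(13, 0.68); P(3 ≤ X ≤ 5) = Σ C(13,k) p^k (1−p)^(13−k) over k:
  k=3: C(13,3)·0.68^3·0.32^10 = 0.001012
  k=4: C(13,4)·0.68^4·0.32^9 = 0.005379
  k=5: C(13,5)·0.68^5·0.32^8 = 0.020574
Total = 0.026966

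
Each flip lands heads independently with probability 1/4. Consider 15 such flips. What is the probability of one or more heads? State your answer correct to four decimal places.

P(at least one) = 1 − P(none) = 1 − (1 − 0.25)^15
= 1 − 0.013363 = 0.986637

0.9866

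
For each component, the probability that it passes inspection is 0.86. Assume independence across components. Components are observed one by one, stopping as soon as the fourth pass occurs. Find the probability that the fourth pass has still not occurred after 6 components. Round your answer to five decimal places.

0.03945

Needing more than 6 components ⇔ fewer than 4 successes in the first 6. With X ~ Binomial(6, 0.86), P(Y > 6) = P(X ≤ 3).
  k=0: C(6,0)·0.86^0·0.14^6 = 0.0000075
  k=1: C(6,1)·0.86^1·0.14^5 = 0.0002775
  k=2: C(6,2)·0.86^2·0.14^4 = 0.0042619
  k=3: C(6,3)·0.86^3·0.14^3 = 0.0349068
P(X ≤ 3) = 0.0394537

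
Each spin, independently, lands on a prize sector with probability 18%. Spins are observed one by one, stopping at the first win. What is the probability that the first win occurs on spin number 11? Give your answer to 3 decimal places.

Geometric (trials to first success), p = 0.18.
P(Y = 11) = (1−p)^10 · p = 0.13745 · 0.18 = 0.02474

0.025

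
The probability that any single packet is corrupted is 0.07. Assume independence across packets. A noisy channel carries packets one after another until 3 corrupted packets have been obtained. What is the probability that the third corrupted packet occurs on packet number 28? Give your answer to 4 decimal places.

0.0196

Y = trial on which the third success occurs; negative binomial, r=3, p=0.07.
P(Y=28) = C(27,2) · p^3 · (1−p)^25
= 351 · 0.000343 · 0.16296 = 0.019619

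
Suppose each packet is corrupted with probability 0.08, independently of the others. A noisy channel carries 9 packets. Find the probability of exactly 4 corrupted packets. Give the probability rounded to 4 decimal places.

0.0034

X ~ Binomial(n=9, p=0.08).
P(X=4) = C(9,4) · p^4 · (1−p)^5
= 126 · 4.096e-05 · 0.65908 = 0.003401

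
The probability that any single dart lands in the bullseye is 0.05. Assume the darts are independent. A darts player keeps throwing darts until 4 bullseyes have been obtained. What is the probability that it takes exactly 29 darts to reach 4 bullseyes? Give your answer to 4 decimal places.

Y = trial on which the fourth success occurs; negative binomial, r=4, p=0.05.
P(Y=29) = C(28,3) · p^4 · (1−p)^25
= 3276 · 6.25e-06 · 0.27739 = 0.005680

0.0057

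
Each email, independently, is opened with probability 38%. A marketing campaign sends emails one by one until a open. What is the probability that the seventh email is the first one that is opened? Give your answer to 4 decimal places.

0.0216

Geometric (trials to first success), p = 0.38.
P(Y = 7) = (1−p)^6 · p = 0.0568 · 0.38 = 0.021584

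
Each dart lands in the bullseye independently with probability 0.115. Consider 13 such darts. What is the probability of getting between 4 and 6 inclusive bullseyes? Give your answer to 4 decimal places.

X ~ Binomial(13, 0.115); P(4 ≤ X ≤ 6) = Σ C(13,k) p^k (1−p)^(13−k) over k:
  k=4: C(13,4)·0.115^4·0.885^9 = 0.041647
  k=5: C(13,5)·0.115^5·0.885^8 = 0.009741
  k=6: C(13,6)·0.115^6·0.885^7 = 0.001688
Total = 0.053076

0.0531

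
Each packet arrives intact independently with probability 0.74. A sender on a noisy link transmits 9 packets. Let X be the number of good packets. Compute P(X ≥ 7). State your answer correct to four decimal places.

0.5727

X ~ Binomial(9, 0.74); P(X ≥ 7) = Σ C(9,k) p^k (1−p)^(9−k) over k:
  k=7: C(9,7)·0.74^7·0.26^2 = 0.295714
  k=8: C(9,8)·0.74^8·0.26^1 = 0.210412
  k=9: C(9,9)·0.74^9·0.26^0 = 0.066540
Total = 0.572666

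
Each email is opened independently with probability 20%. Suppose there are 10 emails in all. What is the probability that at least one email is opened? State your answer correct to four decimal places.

P(at least one) = 1 − P(none) = 1 − (1 − 0.20)^10
= 1 − 0.107374 = 0.892626

0.8926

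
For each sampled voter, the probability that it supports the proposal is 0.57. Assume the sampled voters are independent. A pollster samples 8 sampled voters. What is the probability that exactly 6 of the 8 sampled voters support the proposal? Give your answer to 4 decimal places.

0.1776

X ~ Binomial(n=8, p=0.57).
P(X=6) = C(8,6) · p^6 · (1−p)^2
= 28 · 0.034296 · 0.1849 = 0.177560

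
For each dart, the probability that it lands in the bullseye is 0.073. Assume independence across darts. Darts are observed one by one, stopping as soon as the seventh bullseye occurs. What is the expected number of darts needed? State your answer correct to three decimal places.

95.890

Y = total darts until the seventh success; negative binomial with r=7, p=0.073.
E[Y] = r / p = 7 / 0.073 = 95.89041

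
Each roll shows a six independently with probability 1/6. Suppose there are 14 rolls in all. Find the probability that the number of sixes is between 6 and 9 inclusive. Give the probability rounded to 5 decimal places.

0.01907

X ~ Binomial(14, 0.166667); P(6 ≤ X ≤ 9) = Σ C(14,k) p^k (1−p)^(14−k) over k:
  k=6: C(14,6)·0.166667^6·0.833333^8 = 0.0149692
  k=7: C(14,7)·0.166667^7·0.833333^7 = 0.0034215
  k=8: C(14,8)·0.166667^8·0.833333^6 = 0.0005988
  k=9: C(14,9)·0.166667^9·0.833333^5 = 0.0000798
Total = 0.0190693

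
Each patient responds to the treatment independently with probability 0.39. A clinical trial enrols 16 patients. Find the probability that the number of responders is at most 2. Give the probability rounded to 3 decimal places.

X ~ Binomial(16, 0.39); P(X ≤ 2) = Σ C(16,k) p^k (1−p)^(16−k) over k:
  k=0: C(16,0)·0.39^0·0.61^16 = 0.00037
  k=1: C(16,1)·0.39^1·0.61^15 = 0.00376
  k=2: C(16,2)·0.39^2·0.61^14 = 0.01803
Total = 0.02215

0.022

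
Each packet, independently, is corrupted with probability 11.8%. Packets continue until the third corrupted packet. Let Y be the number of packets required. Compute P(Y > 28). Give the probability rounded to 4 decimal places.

Needing more than 28 packets ⇔ fewer than 3 successes in the first 28. With X ~ Binomial(28, 0.118), P(Y > 28) = P(X ≤ 2).
  k=0: C(28,0)·0.118^0·0.882^28 = 0.029725
  k=1: C(28,1)·0.118^1·0.882^27 = 0.111350
  k=2: C(28,2)·0.118^2·0.882^26 = 0.201112
P(X ≤ 2) = 0.342188

0.3422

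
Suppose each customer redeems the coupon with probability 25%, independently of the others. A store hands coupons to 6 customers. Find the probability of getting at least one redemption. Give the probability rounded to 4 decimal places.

0.8220

P(at least one) = 1 − P(none) = 1 − (1 − 0.25)^6
= 1 − 0.177979 = 0.822021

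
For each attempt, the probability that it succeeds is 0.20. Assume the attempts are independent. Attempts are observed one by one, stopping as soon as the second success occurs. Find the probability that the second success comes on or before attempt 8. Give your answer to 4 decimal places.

Finishing within 8 attempts ⇔ at least 2 successes in the first 8. With X ~ Binomial(8, 0.20), P(Y ≤ 8) = 1 − P(X ≤ 1).
  k=0: C(8,0)·0.20^0·0.80^8 = 0.167772
  k=1: C(8,1)·0.20^1·0.80^7 = 0.335544
1 − 0.503316 = 0.496684

0.4967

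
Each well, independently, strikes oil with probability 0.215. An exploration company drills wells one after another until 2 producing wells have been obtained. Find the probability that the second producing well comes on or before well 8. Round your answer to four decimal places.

0.5399

Finishing within 8 wells ⇔ at least 2 successes in the first 8. With X ~ Binomial(8, 0.215), P(Y ≤ 8) = 1 − P(X ≤ 1).
  k=0: C(8,0)·0.215^0·0.785^8 = 0.144197
  k=1: C(8,1)·0.215^1·0.785^7 = 0.315948
1 − 0.460146 = 0.539854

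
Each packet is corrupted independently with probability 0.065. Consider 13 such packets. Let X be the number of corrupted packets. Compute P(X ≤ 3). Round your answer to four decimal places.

0.9921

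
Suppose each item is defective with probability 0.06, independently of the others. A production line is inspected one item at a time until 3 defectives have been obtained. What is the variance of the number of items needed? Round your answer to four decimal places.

Y = total items until the third success; negative binomial with r=3, p=0.06.
Var(Y) = r(1−p)/p² = 3·0.94 / 0.06² = 783.333333

783.3333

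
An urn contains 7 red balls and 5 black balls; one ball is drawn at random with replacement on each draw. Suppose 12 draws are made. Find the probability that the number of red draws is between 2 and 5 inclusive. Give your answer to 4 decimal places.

0.1888

X ~ Binomial(12, 0.583333); P(2 ≤ X ≤ 5) = Σ C(12,k) p^k (1−p)^(12−k) over k:
  k=2: C(12,2)·0.583333^2·0.416667^10 = 0.003542
  k=3: C(12,3)·0.583333^3·0.416667^9 = 0.016530
  k=4: C(12,4)·0.583333^4·0.416667^8 = 0.052069
  k=5: C(12,5)·0.583333^5·0.416667^7 = 0.116635
Total = 0.188777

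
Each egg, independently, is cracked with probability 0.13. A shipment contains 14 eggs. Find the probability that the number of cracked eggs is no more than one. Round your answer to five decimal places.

X ~ Binomial(14, 0.13); P(X ≤ 1) = Σ C(14,k) p^k (1−p)^(14−k) over k:
  k=0: C(14,0)·0.13^0·0.87^14 = 0.1423212
  k=1: C(14,1)·0.13^1·0.87^13 = 0.2977294
Total = 0.4400505

0.44005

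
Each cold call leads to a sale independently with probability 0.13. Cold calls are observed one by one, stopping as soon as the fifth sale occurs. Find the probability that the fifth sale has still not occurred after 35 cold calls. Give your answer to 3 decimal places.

0.515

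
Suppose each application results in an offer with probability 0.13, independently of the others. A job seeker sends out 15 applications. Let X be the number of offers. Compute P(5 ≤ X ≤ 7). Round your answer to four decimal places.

0.0359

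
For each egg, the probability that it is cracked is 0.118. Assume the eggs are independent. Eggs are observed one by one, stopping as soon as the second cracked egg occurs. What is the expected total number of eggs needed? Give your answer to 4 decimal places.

Y = total eggs until the second success; negative binomial with r=2, p=0.118.
E[Y] = r / p = 2 / 0.118 = 16.949153

16.9492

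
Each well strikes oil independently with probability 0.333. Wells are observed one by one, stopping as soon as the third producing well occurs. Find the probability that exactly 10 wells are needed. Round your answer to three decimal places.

0.078

Y = trial on which the third success occurs; negative binomial, r=3, p=0.333.
P(Y=10) = C(9,2) · p^3 · (1−p)^7
= 36 · 0.036926 · 0.058733 = 0.07808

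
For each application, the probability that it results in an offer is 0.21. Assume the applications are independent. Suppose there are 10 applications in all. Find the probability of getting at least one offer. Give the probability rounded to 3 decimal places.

0.905

P(at least one) = 1 − P(none) = 1 − (1 − 0.21)^10
= 1 − 0.09468 = 0.90532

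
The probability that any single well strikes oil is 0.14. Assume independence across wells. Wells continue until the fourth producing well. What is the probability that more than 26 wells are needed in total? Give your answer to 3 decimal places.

0.497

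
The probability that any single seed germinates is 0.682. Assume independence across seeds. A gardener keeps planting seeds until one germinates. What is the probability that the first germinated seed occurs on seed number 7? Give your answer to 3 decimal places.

0.001

Geometric (trials to first success), p = 0.682.
P(Y = 7) = (1−p)^6 · p = 0.0010341 · 0.682 = 0.00071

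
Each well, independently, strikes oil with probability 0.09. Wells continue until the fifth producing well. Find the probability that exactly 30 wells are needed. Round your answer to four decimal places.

0.0133

Y = trial on which the fifth success occurs; negative binomial, r=5, p=0.09.
P(Y=30) = C(29,4) · p^5 · (1−p)^25
= 23751 · 5.9049e-06 · 0.094631 = 0.013272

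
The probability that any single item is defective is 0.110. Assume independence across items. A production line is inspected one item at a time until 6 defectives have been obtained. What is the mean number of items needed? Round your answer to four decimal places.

54.5455

Y = total items until the sixth success; negative binomial with r=6, p=0.11.
E[Y] = r / p = 6 / 0.11 = 54.545455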